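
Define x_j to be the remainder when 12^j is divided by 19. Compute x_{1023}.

18

We have x_1 = 12, x_2 = 11, x_3 = 18, x_4 = 7, x_5 = 8, x_6 = 1, x_7 = 12.
The sequence repeats with period 6.
So x_{1023} = x_{1 + ((1023-1) mod 6)} = x_3 = 18.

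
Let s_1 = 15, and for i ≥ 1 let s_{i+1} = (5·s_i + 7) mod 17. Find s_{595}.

Computing terms: s_1 = 15, s_2 = 14, s_3 = 9, s_4 = 1, s_5 = 12, s_6 = 16, s_7 = 2, s_8 = 0, s_9 = 7, s_{10} = 8, s_{11} = 13, s_{12} = 4, s_{13} = 10, s_{14} = 6, s_{15} = 3, s_{16} = 5, s_{17} = 15.
The sequence repeats with period 16.
(595 - 1) mod 16 = 2, so s_{595} = s_3 = 9.

9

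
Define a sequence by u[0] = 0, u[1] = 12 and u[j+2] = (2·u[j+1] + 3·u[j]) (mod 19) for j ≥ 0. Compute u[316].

We have u[0] = 0; u[1] = 12; u[2] = 5; u[3] = 8; u[4] = 12; u[5] = 10; u[6] = 18; u[7] = 9; u[8] = 15; u[9] = 0; u[10] = 7; u[11] = 14; u[12] = 11; u[13] = 7; u[14] = 9; u[15] = 1; u[16] = 10; u[17] = 4; u[18] = 0; u[19] = 12.
Since (u[18], u[19]) = (u[0], u[1]) = (0, 12) (two consecutive terms determine the rest), the sequence is periodic with period 18.
So u[316] = u[0 + ((316-0) mod 18)] = u[10] = 7.

7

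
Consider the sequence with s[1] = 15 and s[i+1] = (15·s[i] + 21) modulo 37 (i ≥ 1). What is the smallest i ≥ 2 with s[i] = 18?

Computing terms: s[1] = 15; s[2] = 24; s[3] = 11; s[4] = 1; s[5] = 36; s[6] = 6; s[7] = 0; s[8] = 21; s[9] = 3; s[10] = 29; s[11] = 12; s[12] = 16; s[13] = 2; s[14] = 14; s[15] = 9; s[16] = 8; s[17] = 30; s[18] = 27; s[19] = 19; s[20] = 10; s[21] = 23; s[22] = 33; s[23] = 35; s[24] = 28; s[25] = 34; s[26] = 13; s[27] = 31; s[28] = 5; s[29] = 22; s[30] = 18; s[31] = 32; s[32] = 20; s[33] = 25; s[34] = 26; s[35] = 4; s[36] = 7; s[37] = 15.
The sequence repeats with period 36.
The value 18 first appears (with i ≥ 2) at s[30].

30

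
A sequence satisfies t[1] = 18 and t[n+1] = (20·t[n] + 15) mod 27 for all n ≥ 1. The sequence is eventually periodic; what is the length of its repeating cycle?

Listing terms: t[1] = 18,  t[2] = 24,  t[3] = 9,  t[4] = 6,  t[5] = 0,  t[6] = 15,  t[7] = 18.
Since t[7] = t[1] = 18, the sequence is periodic with period 6.

6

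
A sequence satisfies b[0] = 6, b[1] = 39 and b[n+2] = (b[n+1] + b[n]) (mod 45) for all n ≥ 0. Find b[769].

We have b[0] = 6,  b[1] = 39,  b[2] = 0,  b[3] = 39,  b[4] = 39,  b[5] = 33,  b[6] = 27,  b[7] = 15,  b[8] = 42,  b[9] = 12,  b[10] = 9,  b[11] = 21,  b[12] = 30,  b[13] = 6,  b[14] = 36,  b[15] = 42,  b[16] = 33,  b[17] = 30,  b[18] = 18,  b[19] = 3,  b[20] = 21,  b[21] = 24,  b[22] = 0,  b[23] = 24,  b[24] = 24,  b[25] = 3,  b[26] = 27,  b[27] = 30,  b[28] = 12,  b[29] = 42,  b[30] = 9,  b[31] = 6,  b[32] = 15,  b[33] = 21,  b[34] = 36,  b[35] = 12,  b[36] = 3,  b[37] = 15,  b[38] = 18,  b[39] = 33,  b[40] = 6,  b[41] = 39.
The sequence repeats with period 40.
(769 - 0) mod 40 = 9, so b[769] = b[9] = 12.

12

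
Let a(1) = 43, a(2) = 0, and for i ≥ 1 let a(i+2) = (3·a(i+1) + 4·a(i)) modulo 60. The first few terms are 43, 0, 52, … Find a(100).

24

We have a(1) = 43, a(2) = 0, a(3) = 52, a(4) = 36, a(5) = 16, a(6) = 12, a(7) = 40, a(8) = 48, a(9) = 4, a(10) = 24, a(11) = 28, a(12) = 0, a(13) = 52.
Since (a(12), a(13)) = (a(2), a(3)) = (0, 52) (two consecutive terms determine the rest), the sequence is eventually periodic: after a pre-period of length 1 it cycles with period 10.
For i ≥ 2, a(i) depends only on (i - 2) mod 10. (100 - 2) mod 10 = 8, so a(100) = a(10) = 24.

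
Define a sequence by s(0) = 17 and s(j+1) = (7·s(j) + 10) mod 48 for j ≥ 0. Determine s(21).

Computing terms: s(0) = 17,  s(1) = 33,  s(2) = 1,  s(3) = 17.
Since s(3) = s(0) = 17, the sequence is periodic with period 3.
So s(21) = s(0 + ((21-0) mod 3)) = s(0) = 17.

17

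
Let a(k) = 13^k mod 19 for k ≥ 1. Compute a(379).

13

Listing terms: a(1) = 13,  a(2) = 17,  a(3) = 12,  a(4) = 4,  a(5) = 14,  a(6) = 11,  a(7) = 10,  a(8) = 16,  a(9) = 18,  a(10) = 6,  a(11) = 2,  a(12) = 7,  a(13) = 15,  a(14) = 5,  a(15) = 8,  a(16) = 9,  a(17) = 3,  a(18) = 1,  a(19) = 13.
The sequence repeats with period 18.
So a(379) = a(1 + ((379-1) mod 18)) = a(1) = 13.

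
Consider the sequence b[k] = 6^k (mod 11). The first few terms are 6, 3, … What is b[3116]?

b[1] = 6; b[2] = 3; b[3] = 7; b[4] = 9; b[5] = 10; b[6] = 5; b[7] = 8; b[8] = 4; b[9] = 2; b[10] = 1; b[11] = 6.
Since b[11] = b[1] = 6, the sequence is periodic with period 10.
(3116 - 1) mod 10 = 5, so b[3116] = b[6] = 5.

5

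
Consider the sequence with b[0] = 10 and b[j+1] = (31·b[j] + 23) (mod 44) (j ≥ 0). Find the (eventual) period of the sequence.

We have b[0] = 10, b[1] = 25, b[2] = 6, b[3] = 33, b[4] = 34, b[5] = 21, b[6] = 14, b[7] = 17, b[8] = 22, b[9] = 1, b[10] = 10.
The sequence repeats with period 10.

10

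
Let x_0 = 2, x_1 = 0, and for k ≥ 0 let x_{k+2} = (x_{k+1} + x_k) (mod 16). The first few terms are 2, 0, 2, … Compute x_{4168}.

x_0 = 2; x_1 = 0; x_2 = 2; x_3 = 2; x_4 = 4; x_5 = 6; x_6 = 10; x_7 = 0; x_8 = 10; x_9 = 10; x_{10} = 4; x_{11} = 14; x_{12} = 2; x_{13} = 0.
Since (x_{12}, x_{13}) = (x_0, x_1) = (2, 0) (two consecutive terms determine the rest), the sequence is periodic with period 12.
So x_{4168} = x_{0 + ((4168-0) mod 12)} = x_4 = 4.

4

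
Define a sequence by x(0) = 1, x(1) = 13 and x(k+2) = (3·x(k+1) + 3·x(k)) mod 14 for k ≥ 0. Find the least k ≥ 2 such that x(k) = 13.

Listing terms: x(0) = 1, x(1) = 13, x(2) = 0, x(3) = 11, x(4) = 5, x(5) = 6, x(6) = 5, x(7) = 5, x(8) = 2, x(9) = 7, x(10) = 13, x(11) = 4, x(12) = 9, x(13) = 11, x(14) = 4, x(15) = 3, x(16) = 7, x(17) = 2, x(18) = 13, x(19) = 3, x(20) = 6, x(21) = 13, x(22) = 1, x(23) = 0, x(24) = 3, x(25) = 9, x(26) = 8, x(27) = 9, x(28) = 9, x(29) = 12, x(30) = 7, x(31) = 1, x(32) = 10, x(33) = 5, x(34) = 3, x(35) = 10, x(36) = 11, x(37) = 7, x(38) = 12, x(39) = 1, x(40) = 11, x(41) = 8, x(42) = 1, x(43) = 13.
Since (x(42), x(43)) = (x(0), x(1)) = (1, 13) (two consecutive terms determine the rest), the sequence is periodic with period 42.
The value 13 first appears (with k ≥ 2) at x(10).

10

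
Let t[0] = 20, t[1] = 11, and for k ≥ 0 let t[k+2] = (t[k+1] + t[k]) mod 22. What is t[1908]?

18

t[0] = 20, t[1] = 11, t[2] = 9, t[3] = 20, t[4] = 7, t[5] = 5, t[6] = 12, t[7] = 17, t[8] = 7, t[9] = 2, t[10] = 9, t[11] = 11, t[12] = 20, t[13] = 9, t[14] = 7, t[15] = 16, t[16] = 1, t[17] = 17, t[18] = 18, t[19] = 13, t[20] = 9, t[21] = 0, t[22] = 9, t[23] = 9, t[24] = 18, t[25] = 5, t[26] = 1, t[27] = 6, t[28] = 7, t[29] = 13, t[30] = 20, t[31] = 11.
Since (t[30], t[31]) = (t[0], t[1]) = (20, 11) (two consecutive terms determine the rest), the sequence is periodic with period 30.
(1908 - 0) mod 30 = 18, so t[1908] = t[18] = 18.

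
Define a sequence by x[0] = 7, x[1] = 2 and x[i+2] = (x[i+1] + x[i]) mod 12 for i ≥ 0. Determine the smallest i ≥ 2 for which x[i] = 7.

5

We have x[0] = 7,  x[1] = 2,  x[2] = 9,  x[3] = 11,  x[4] = 8,  x[5] = 7,  x[6] = 3,  x[7] = 10,  x[8] = 1,  x[9] = 11,  x[10] = 0,  x[11] = 11,  x[12] = 11,  x[13] = 10,  x[14] = 9,  x[15] = 7,  x[16] = 4,  x[17] = 11,  x[18] = 3,  x[19] = 2,  x[20] = 5,  x[21] = 7,  x[22] = 0,  x[23] = 7,  x[24] = 7,  x[25] = 2.
The sequence repeats with period 24.
The value 7 first appears (with i ≥ 2) at x[5].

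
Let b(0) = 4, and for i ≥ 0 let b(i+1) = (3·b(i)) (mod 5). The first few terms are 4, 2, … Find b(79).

3

We have b(0) = 4, b(1) = 2, b(2) = 1, b(3) = 3, b(4) = 4.
The sequence repeats with period 4.
(79 - 0) mod 4 = 3, so b(79) = b(3) = 3.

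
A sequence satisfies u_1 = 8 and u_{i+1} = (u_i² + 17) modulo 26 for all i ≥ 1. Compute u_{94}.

17

Computing terms: u_1 = 8; u_2 = 3; u_3 = 0; u_4 = 17; u_5 = 20; u_6 = 1; u_7 = 18; u_8 = 3.
Since u_8 = u_2 = 3, the sequence is eventually periodic: after a pre-period of length 1 it cycles with period 6.
For i ≥ 2, u_i depends only on (i - 2) mod 6. (94 - 2) mod 6 = 2, so u_{94} = u_4 = 17.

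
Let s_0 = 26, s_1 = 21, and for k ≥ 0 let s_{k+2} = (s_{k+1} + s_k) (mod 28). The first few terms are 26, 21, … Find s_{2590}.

Listing terms: s_0 = 26,  s_1 = 21,  s_2 = 19,  s_3 = 12,  s_4 = 3,  s_5 = 15,  s_6 = 18,  s_7 = 5,  s_8 = 23,  s_9 = 0,  s_{10} = 23,  s_{11} = 23,  s_{12} = 18,  s_{13} = 13,  s_{14} = 3,  s_{15} = 16,  s_{16} = 19,  s_{17} = 7,  s_{18} = 26,  s_{19} = 5,  s_{20} = 3,  s_{21} = 8,  s_{22} = 11,  s_{23} = 19,  s_{24} = 2,  s_{25} = 21,  s_{26} = 23,  s_{27} = 16,  s_{28} = 11,  s_{29} = 27,  s_{30} = 10,  s_{31} = 9,  s_{32} = 19,  s_{33} = 0,  s_{34} = 19,  s_{35} = 19,  s_{36} = 10,  s_{37} = 1,  s_{38} = 11,  s_{39} = 12,  s_{40} = 23,  s_{41} = 7,  s_{42} = 2,  s_{43} = 9,  s_{44} = 11,  s_{45} = 20,  s_{46} = 3,  s_{47} = 23,  s_{48} = 26,  s_{49} = 21.
The sequence repeats with period 48.
So s_{2590} = s_{0 + ((2590-0) mod 48)} = s_{46} = 3.

3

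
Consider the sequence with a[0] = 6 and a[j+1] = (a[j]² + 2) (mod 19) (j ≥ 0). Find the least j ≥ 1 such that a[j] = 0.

Computing terms: a[0] = 6; a[1] = 0; a[2] = 2; a[3] = 6.
The sequence repeats with period 3.
The value 0 first appears (with j ≥ 1) at a[1].

1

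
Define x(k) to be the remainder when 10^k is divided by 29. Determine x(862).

4

Computing terms: x(1) = 10; x(2) = 13; x(3) = 14; x(4) = 24; x(5) = 8; x(6) = 22; x(7) = 17; x(8) = 25; x(9) = 18; x(10) = 6; x(11) = 2; x(12) = 20; x(13) = 26; x(14) = 28; x(15) = 19; x(16) = 16; x(17) = 15; x(18) = 5; x(19) = 21; x(20) = 7; x(21) = 12; x(22) = 4; x(23) = 11; x(24) = 23; x(25) = 27; x(26) = 9; x(27) = 3; x(28) = 1; x(29) = 10.
The sequence repeats with period 28.
So x(862) = x(1 + ((862-1) mod 28)) = x(22) = 4.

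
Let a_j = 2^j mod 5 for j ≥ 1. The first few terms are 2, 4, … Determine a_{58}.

4

a_1 = 2; a_2 = 4; a_3 = 3; a_4 = 1; a_5 = 2.
The sequence repeats with period 4.
So a_{58} = a_{1 + ((58-1) mod 4)} = a_2 = 4.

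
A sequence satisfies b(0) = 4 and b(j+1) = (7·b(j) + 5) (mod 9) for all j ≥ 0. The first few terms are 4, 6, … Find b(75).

1

We have b(0) = 4, b(1) = 6, b(2) = 2, b(3) = 1, b(4) = 3, b(5) = 8, b(6) = 7, b(7) = 0, b(8) = 5, b(9) = 4.
Since b(9) = b(0) = 4, the sequence is periodic with period 9.
So b(75) = b(0 + ((75-0) mod 9)) = b(3) = 1.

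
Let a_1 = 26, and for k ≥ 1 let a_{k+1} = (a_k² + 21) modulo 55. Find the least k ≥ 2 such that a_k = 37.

We have a_1 = 26; a_2 = 37; a_3 = 15; a_4 = 26.
Since a_4 = a_1 = 26, the sequence is periodic with period 3.
The value 37 first appears (with k ≥ 2) at a_2.

2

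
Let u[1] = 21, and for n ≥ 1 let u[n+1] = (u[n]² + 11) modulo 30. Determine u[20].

2

Listing terms: u[1] = 21; u[2] = 2; u[3] = 15; u[4] = 26; u[5] = 27; u[6] = 20; u[7] = 21.
The sequence repeats with period 6.
(20 - 1) mod 6 = 1, so u[20] = u[2] = 2.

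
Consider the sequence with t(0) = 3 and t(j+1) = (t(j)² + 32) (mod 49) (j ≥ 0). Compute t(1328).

Listing terms: t(0) = 3, t(1) = 41, t(2) = 47, t(3) = 36, t(4) = 5, t(5) = 8, t(6) = 47.
Since t(6) = t(2) = 47, the sequence is eventually periodic: after a pre-period of length 2 it cycles with period 4.
For j ≥ 2, t(j) depends only on (j - 2) mod 4. (1328 - 2) mod 4 = 2, so t(1328) = t(4) = 5.

5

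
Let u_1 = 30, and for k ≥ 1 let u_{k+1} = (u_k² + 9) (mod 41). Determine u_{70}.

u_1 = 30,  u_2 = 7,  u_3 = 17,  u_4 = 11,  u_5 = 7.
Since u_5 = u_2 = 7, the sequence is eventually periodic: after a pre-period of length 1 it cycles with period 3.
For k ≥ 2, u_k depends only on (k - 2) mod 3. (70 - 2) mod 3 = 2, so u_{70} = u_4 = 11.

11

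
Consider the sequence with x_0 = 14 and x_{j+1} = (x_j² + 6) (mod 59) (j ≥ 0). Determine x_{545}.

We have x_0 = 14,  x_1 = 25,  x_2 = 41,  x_3 = 35,  x_4 = 51,  x_5 = 11,  x_6 = 9,  x_7 = 28,  x_8 = 23,  x_9 = 4,  x_{10} = 22,  x_{11} = 18,  x_{12} = 35.
Since x_{12} = x_3 = 35, the sequence is eventually periodic: after a pre-period of length 3 it cycles with period 9.
For j ≥ 3, x_j depends only on (j - 3) mod 9. (545 - 3) mod 9 = 2, so x_{545} = x_5 = 11.

11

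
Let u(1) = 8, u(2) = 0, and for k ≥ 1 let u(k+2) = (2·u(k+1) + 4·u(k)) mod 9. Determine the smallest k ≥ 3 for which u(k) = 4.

5

We have u(1) = 8,  u(2) = 0,  u(3) = 5,  u(4) = 1,  u(5) = 4,  u(6) = 3,  u(7) = 4,  u(8) = 2,  u(9) = 2,  u(10) = 3,  u(11) = 5,  u(12) = 4,  u(13) = 1,  u(14) = 0,  u(15) = 4,  u(16) = 8,  u(17) = 5,  u(18) = 6,  u(19) = 5,  u(20) = 7,  u(21) = 7,  u(22) = 6,  u(23) = 4,  u(24) = 5,  u(25) = 8,  u(26) = 0.
The sequence repeats with period 24.
The value 4 first appears (with k ≥ 3) at u(5).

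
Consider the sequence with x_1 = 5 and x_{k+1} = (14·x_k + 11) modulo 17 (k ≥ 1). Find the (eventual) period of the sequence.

16

We have x_1 = 5, x_2 = 13, x_3 = 6, x_4 = 10, x_5 = 15, x_6 = 0, x_7 = 11, x_8 = 12, x_9 = 9, x_{10} = 1, x_{11} = 8, x_{12} = 4, x_{13} = 16, x_{14} = 14, x_{15} = 3, x_{16} = 2, x_{17} = 5.
The sequence repeats with period 16.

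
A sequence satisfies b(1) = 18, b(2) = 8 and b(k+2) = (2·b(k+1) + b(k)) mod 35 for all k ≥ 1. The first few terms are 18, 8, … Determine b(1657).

b(1) = 18; b(2) = 8; b(3) = 34; b(4) = 6; b(5) = 11; b(6) = 28; b(7) = 32; b(8) = 22; b(9) = 6; b(10) = 34; b(11) = 4; b(12) = 7; b(13) = 18; b(14) = 8.
The sequence repeats with period 12.
So b(1657) = b(1 + ((1657-1) mod 12)) = b(1) = 18.

18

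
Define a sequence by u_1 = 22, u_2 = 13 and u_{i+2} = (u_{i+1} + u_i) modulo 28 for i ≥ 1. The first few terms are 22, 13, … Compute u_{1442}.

Listing terms: u_1 = 22; u_2 = 13; u_3 = 7; u_4 = 20; u_5 = 27; u_6 = 19; u_7 = 18; u_8 = 9; u_9 = 27; u_{10} = 8; u_{11} = 7; u_{12} = 15; u_{13} = 22; u_{14} = 9; u_{15} = 3; u_{16} = 12; u_{17} = 15; u_{18} = 27; u_{19} = 14; u_{20} = 13; u_{21} = 27; u_{22} = 12; u_{23} = 11; u_{24} = 23; u_{25} = 6; u_{26} = 1; u_{27} = 7; u_{28} = 8; u_{29} = 15; u_{30} = 23; u_{31} = 10; u_{32} = 5; u_{33} = 15; u_{34} = 20; u_{35} = 7; u_{36} = 27; u_{37} = 6; u_{38} = 5; u_{39} = 11; u_{40} = 16; u_{41} = 27; u_{42} = 15; u_{43} = 14; u_{44} = 1; u_{45} = 15; u_{46} = 16; u_{47} = 3; u_{48} = 19; u_{49} = 22; u_{50} = 13.
The sequence repeats with period 48.
So u_{1442} = u_{1 + ((1442-1) mod 48)} = u_2 = 13.

13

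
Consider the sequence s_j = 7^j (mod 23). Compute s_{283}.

Computing terms: s_1 = 7,  s_2 = 3,  s_3 = 21,  s_4 = 9,  s_5 = 17,  s_6 = 4,  s_7 = 5,  s_8 = 12,  s_9 = 15,  s_{10} = 13,  s_{11} = 22,  s_{12} = 16,  s_{13} = 20,  s_{14} = 2,  s_{15} = 14,  s_{16} = 6,  s_{17} = 19,  s_{18} = 18,  s_{19} = 11,  s_{20} = 8,  s_{21} = 10,  s_{22} = 1,  s_{23} = 7.
The sequence repeats with period 22.
So s_{283} = s_{1 + ((283-1) mod 22)} = s_{19} = 11.

11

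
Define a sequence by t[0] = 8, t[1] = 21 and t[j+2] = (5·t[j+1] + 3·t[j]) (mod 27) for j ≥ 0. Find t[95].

Computing terms: t[0] = 8,  t[1] = 21,  t[2] = 21,  t[3] = 6,  t[4] = 12,  t[5] = 24,  t[6] = 21,  t[7] = 15,  t[8] = 3,  t[9] = 6,  t[10] = 12.
Since (t[9], t[10]) = (t[3], t[4]) = (6, 12) (two consecutive terms determine the rest), the sequence is eventually periodic: after a pre-period of length 3 it cycles with period 6.
For j ≥ 3, t[j] depends only on (j - 3) mod 6. (95 - 3) mod 6 = 2, so t[95] = t[5] = 24.

24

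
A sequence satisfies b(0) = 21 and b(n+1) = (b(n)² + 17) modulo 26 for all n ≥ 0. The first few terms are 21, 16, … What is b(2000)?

We have b(0) = 21; b(1) = 16; b(2) = 13; b(3) = 4; b(4) = 7; b(5) = 14; b(6) = 5; b(7) = 16.
Since b(7) = b(1) = 16, the sequence is eventually periodic: after a pre-period of length 1 it cycles with period 6.
For n ≥ 1, b(n) depends only on (n - 1) mod 6. (2000 - 1) mod 6 = 1, so b(2000) = b(2) = 13.

13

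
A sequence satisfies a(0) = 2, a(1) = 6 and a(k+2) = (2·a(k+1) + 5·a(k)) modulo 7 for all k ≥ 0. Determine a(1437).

2

Computing terms: a(0) = 2,  a(1) = 6,  a(2) = 1,  a(3) = 4,  a(4) = 6,  a(5) = 4,  a(6) = 3,  a(7) = 5,  a(8) = 4,  a(9) = 5,  a(10) = 2,  a(11) = 1,  a(12) = 5,  a(13) = 1,  a(14) = 6,  a(15) = 3,  a(16) = 1,  a(17) = 3,  a(18) = 4,  a(19) = 2,  a(20) = 3,  a(21) = 2,  a(22) = 5,  a(23) = 6,  a(24) = 2,  a(25) = 6.
The sequence repeats with period 24.
So a(1437) = a(0 + ((1437-0) mod 24)) = a(21) = 2.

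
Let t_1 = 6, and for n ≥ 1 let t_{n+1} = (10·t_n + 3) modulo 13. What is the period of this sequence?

Computing terms: t_1 = 6; t_2 = 11; t_3 = 9; t_4 = 2; t_5 = 10; t_6 = 12; t_7 = 6.
Since t_7 = t_1 = 6, the sequence is periodic with period 6.

6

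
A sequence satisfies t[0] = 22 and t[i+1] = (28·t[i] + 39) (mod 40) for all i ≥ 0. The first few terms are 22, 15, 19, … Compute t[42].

Computing terms: t[0] = 22; t[1] = 15; t[2] = 19; t[3] = 11; t[4] = 27; t[5] = 35; t[6] = 19.
Since t[6] = t[2] = 19, the sequence is eventually periodic: after a pre-period of length 2 it cycles with period 4.
For i ≥ 2, t[i] depends only on (i - 2) mod 4. (42 - 2) mod 4 = 0, so t[42] = t[2] = 19.

19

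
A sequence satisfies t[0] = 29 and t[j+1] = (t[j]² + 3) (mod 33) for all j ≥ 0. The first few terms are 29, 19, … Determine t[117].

t[0] = 29; t[1] = 19; t[2] = 1; t[3] = 4; t[4] = 19.
Since t[4] = t[1] = 19, the sequence is eventually periodic: after a pre-period of length 1 it cycles with period 3.
For j ≥ 1, t[j] depends only on (j - 1) mod 3. (117 - 1) mod 3 = 2, so t[117] = t[3] = 4.

4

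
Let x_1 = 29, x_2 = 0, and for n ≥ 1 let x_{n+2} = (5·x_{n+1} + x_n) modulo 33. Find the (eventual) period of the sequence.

24

x_1 = 29; x_2 = 0; x_3 = 29; x_4 = 13; x_5 = 28; x_6 = 21; x_7 = 1; x_8 = 26; x_9 = 32; x_{10} = 21; x_{11} = 5; x_{12} = 13; x_{13} = 4; x_{14} = 0; x_{15} = 4; x_{16} = 20; x_{17} = 5; x_{18} = 12; x_{19} = 32; x_{20} = 7; x_{21} = 1; x_{22} = 12; x_{23} = 28; x_{24} = 20; x_{25} = 29; x_{26} = 0.
The sequence repeats with period 24.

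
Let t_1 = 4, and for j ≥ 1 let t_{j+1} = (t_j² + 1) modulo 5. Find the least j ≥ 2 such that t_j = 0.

3

We have t_1 = 4, t_2 = 2, t_3 = 0, t_4 = 1, t_5 = 2.
Since t_5 = t_2 = 2, the sequence is eventually periodic: after a pre-period of length 1 it cycles with period 3.
The value 0 first appears (with j ≥ 2) at t_3.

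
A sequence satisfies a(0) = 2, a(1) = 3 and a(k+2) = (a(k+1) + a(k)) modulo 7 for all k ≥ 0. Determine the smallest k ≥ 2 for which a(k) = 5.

2

We have a(0) = 2,  a(1) = 3,  a(2) = 5,  a(3) = 1,  a(4) = 6,  a(5) = 0,  a(6) = 6,  a(7) = 6,  a(8) = 5,  a(9) = 4,  a(10) = 2,  a(11) = 6,  a(12) = 1,  a(13) = 0,  a(14) = 1,  a(15) = 1,  a(16) = 2,  a(17) = 3.
Since (a(16), a(17)) = (a(0), a(1)) = (2, 3) (two consecutive terms determine the rest), the sequence is periodic with period 16.
The value 5 first appears (with k ≥ 2) at a(2).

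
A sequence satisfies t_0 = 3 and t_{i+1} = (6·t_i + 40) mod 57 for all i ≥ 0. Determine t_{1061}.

16

We have t_0 = 3; t_1 = 1; t_2 = 46; t_3 = 31; t_4 = 55; t_5 = 28; t_6 = 37; t_7 = 34; t_8 = 16; t_9 = 22; t_{10} = 1.
Since t_{10} = t_1 = 1, the sequence is eventually periodic: after a pre-period of length 1 it cycles with period 9.
For i ≥ 1, t_i depends only on (i - 1) mod 9. (1061 - 1) mod 9 = 7, so t_{1061} = t_8 = 16.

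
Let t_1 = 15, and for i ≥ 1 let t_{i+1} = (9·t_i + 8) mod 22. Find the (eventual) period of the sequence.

We have t_1 = 15,  t_2 = 11,  t_3 = 19,  t_4 = 3,  t_5 = 13,  t_6 = 15.
The sequence repeats with period 5.

5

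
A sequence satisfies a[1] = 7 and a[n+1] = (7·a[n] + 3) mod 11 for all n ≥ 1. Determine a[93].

Listing terms: a[1] = 7,  a[2] = 8,  a[3] = 4,  a[4] = 9,  a[5] = 0,  a[6] = 3,  a[7] = 2,  a[8] = 6,  a[9] = 1,  a[10] = 10,  a[11] = 7.
The sequence repeats with period 10.
So a[93] = a[1 + ((93-1) mod 10)] = a[3] = 4.

4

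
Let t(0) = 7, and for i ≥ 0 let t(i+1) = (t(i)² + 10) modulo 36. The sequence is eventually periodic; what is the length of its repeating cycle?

3

We have t(0) = 7, t(1) = 23, t(2) = 35, t(3) = 11, t(4) = 23.
Since t(4) = t(1) = 23, the sequence is eventually periodic: after a pre-period of length 1 it cycles with period 3.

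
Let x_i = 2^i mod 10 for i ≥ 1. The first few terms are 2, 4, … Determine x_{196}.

6

We have x_1 = 2, x_2 = 4, x_3 = 8, x_4 = 6, x_5 = 2.
Since x_5 = x_1 = 2, the sequence is periodic with period 4.
So x_{196} = x_{1 + ((196-1) mod 4)} = x_4 = 6.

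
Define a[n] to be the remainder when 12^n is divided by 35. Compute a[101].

17

Listing terms: a[1] = 12,  a[2] = 4,  a[3] = 13,  a[4] = 16,  a[5] = 17,  a[6] = 29,  a[7] = 33,  a[8] = 11,  a[9] = 27,  a[10] = 9,  a[11] = 3,  a[12] = 1,  a[13] = 12.
The sequence repeats with period 12.
So a[101] = a[1 + ((101-1) mod 12)] = a[5] = 17.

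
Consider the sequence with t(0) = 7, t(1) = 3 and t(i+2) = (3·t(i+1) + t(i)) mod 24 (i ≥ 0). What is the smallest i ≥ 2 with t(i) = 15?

7

We have t(0) = 7,  t(1) = 3,  t(2) = 16,  t(3) = 3,  t(4) = 1,  t(5) = 6,  t(6) = 19,  t(7) = 15,  t(8) = 16,  t(9) = 15,  t(10) = 13,  t(11) = 6,  t(12) = 7,  t(13) = 3.
The sequence repeats with period 12.
The value 15 first appears (with i ≥ 2) at t(7).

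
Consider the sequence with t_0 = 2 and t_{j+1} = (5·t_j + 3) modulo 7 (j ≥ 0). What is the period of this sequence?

6

Listing terms: t_0 = 2,  t_1 = 6,  t_2 = 5,  t_3 = 0,  t_4 = 3,  t_5 = 4,  t_6 = 2.
Since t_6 = t_0 = 2, the sequence is periodic with period 6.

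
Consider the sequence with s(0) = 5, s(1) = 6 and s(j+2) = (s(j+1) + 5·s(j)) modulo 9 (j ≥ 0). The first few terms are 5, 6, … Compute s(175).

0

We have s(0) = 5, s(1) = 6, s(2) = 4, s(3) = 7, s(4) = 0, s(5) = 8, s(6) = 8, s(7) = 3, s(8) = 7, s(9) = 4, s(10) = 3, s(11) = 5, s(12) = 2, s(13) = 0, s(14) = 1, s(15) = 1, s(16) = 6, s(17) = 2, s(18) = 5, s(19) = 6.
Since (s(18), s(19)) = (s(0), s(1)) = (5, 6) (two consecutive terms determine the rest), the sequence is periodic with period 18.
(175 - 0) mod 18 = 13, so s(175) = s(13) = 0.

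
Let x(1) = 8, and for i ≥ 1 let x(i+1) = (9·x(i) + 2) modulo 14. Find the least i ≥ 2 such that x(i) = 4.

2

Computing terms: x(1) = 8; x(2) = 4; x(3) = 10; x(4) = 8.
Since x(4) = x(1) = 8, the sequence is periodic with period 3.
The value 4 first appears (with i ≥ 2) at x(2).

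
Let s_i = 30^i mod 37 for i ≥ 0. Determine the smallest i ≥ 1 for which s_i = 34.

Listing terms: s_0 = 1; s_1 = 30; s_2 = 12; s_3 = 27; s_4 = 33; s_5 = 28; s_6 = 26; s_7 = 3; s_8 = 16; s_9 = 36; s_{10} = 7; s_{11} = 25; s_{12} = 10; s_{13} = 4; s_{14} = 9; s_{15} = 11; s_{16} = 34; s_{17} = 21; s_{18} = 1.
Since s_{18} = s_0 = 1, the sequence is periodic with period 18.
The value 34 first appears (with i ≥ 1) at s_{16}.

16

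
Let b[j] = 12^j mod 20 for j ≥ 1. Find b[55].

8

We have b[1] = 12,  b[2] = 4,  b[3] = 8,  b[4] = 16,  b[5] = 12.
The sequence repeats with period 4.
So b[55] = b[1 + ((55-1) mod 4)] = b[3] = 8.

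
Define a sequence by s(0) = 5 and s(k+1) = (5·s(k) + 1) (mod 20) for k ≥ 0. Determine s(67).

16

We have s(0) = 5,  s(1) = 6,  s(2) = 11,  s(3) = 16,  s(4) = 1,  s(5) = 6.
Since s(5) = s(1) = 6, the sequence is eventually periodic: after a pre-period of length 1 it cycles with period 4.
For k ≥ 1, s(k) depends only on (k - 1) mod 4. (67 - 1) mod 4 = 2, so s(67) = s(3) = 16.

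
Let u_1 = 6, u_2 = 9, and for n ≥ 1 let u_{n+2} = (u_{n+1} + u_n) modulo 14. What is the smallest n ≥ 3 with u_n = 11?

5

Listing terms: u_1 = 6,  u_2 = 9,  u_3 = 1,  u_4 = 10,  u_5 = 11,  u_6 = 7,  u_7 = 4,  u_8 = 11,  u_9 = 1,  u_{10} = 12,  u_{11} = 13,  u_{12} = 11,  u_{13} = 10,  u_{14} = 7,  u_{15} = 3,  u_{16} = 10,  u_{17} = 13,  u_{18} = 9,  u_{19} = 8,  u_{20} = 3,  u_{21} = 11,  u_{22} = 0,  u_{23} = 11,  u_{24} = 11,  u_{25} = 8,  u_{26} = 5,  u_{27} = 13,  u_{28} = 4,  u_{29} = 3,  u_{30} = 7,  u_{31} = 10,  u_{32} = 3,  u_{33} = 13,  u_{34} = 2,  u_{35} = 1,  u_{36} = 3,  u_{37} = 4,  u_{38} = 7,  u_{39} = 11,  u_{40} = 4,  u_{41} = 1,  u_{42} = 5,  u_{43} = 6,  u_{44} = 11,  u_{45} = 3,  u_{46} = 0,  u_{47} = 3,  u_{48} = 3,  u_{49} = 6,  u_{50} = 9.
Since (u_{49}, u_{50}) = (u_1, u_2) = (6, 9) (two consecutive terms determine the rest), the sequence is periodic with period 48.
The value 11 first appears (with n ≥ 3) at u_5.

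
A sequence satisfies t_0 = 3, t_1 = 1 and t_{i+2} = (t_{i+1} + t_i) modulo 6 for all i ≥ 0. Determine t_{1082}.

Computing terms: t_0 = 3,  t_1 = 1,  t_2 = 4,  t_3 = 5,  t_4 = 3,  t_5 = 2,  t_6 = 5,  t_7 = 1,  t_8 = 0,  t_9 = 1,  t_{10} = 1,  t_{11} = 2,  t_{12} = 3,  t_{13} = 5,  t_{14} = 2,  t_{15} = 1,  t_{16} = 3,  t_{17} = 4,  t_{18} = 1,  t_{19} = 5,  t_{20} = 0,  t_{21} = 5,  t_{22} = 5,  t_{23} = 4,  t_{24} = 3,  t_{25} = 1.
Since (t_{24}, t_{25}) = (t_0, t_1) = (3, 1) (two consecutive terms determine the rest), the sequence is periodic with period 24.
So t_{1082} = t_{0 + ((1082-0) mod 24)} = t_2 = 4.

4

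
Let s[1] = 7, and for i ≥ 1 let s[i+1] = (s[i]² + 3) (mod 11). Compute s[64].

4

s[1] = 7, s[2] = 8, s[3] = 1, s[4] = 4, s[5] = 8.
Since s[5] = s[2] = 8, the sequence is eventually periodic: after a pre-period of length 1 it cycles with period 3.
For i ≥ 2, s[i] depends only on (i - 2) mod 3. (64 - 2) mod 3 = 2, so s[64] = s[4] = 4.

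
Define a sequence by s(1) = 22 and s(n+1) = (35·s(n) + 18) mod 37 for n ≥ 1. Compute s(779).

We have s(1) = 22,  s(2) = 11,  s(3) = 33,  s(4) = 26,  s(5) = 3,  s(6) = 12,  s(7) = 31,  s(8) = 30,  s(9) = 32,  s(10) = 28,  s(11) = 36,  s(12) = 20,  s(13) = 15,  s(14) = 25,  s(15) = 5,  s(16) = 8,  s(17) = 2,  s(18) = 14,  s(19) = 27,  s(20) = 1,  s(21) = 16,  s(22) = 23,  s(23) = 9,  s(24) = 0,  s(25) = 18,  s(26) = 19,  s(27) = 17,  s(28) = 21,  s(29) = 13,  s(30) = 29,  s(31) = 34,  s(32) = 24,  s(33) = 7,  s(34) = 4,  s(35) = 10,  s(36) = 35,  s(37) = 22.
The sequence repeats with period 36.
So s(779) = s(1 + ((779-1) mod 36)) = s(23) = 9.

9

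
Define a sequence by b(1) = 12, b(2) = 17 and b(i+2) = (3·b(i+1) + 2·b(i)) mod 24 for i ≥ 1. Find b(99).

15

Computing terms: b(1) = 12; b(2) = 17; b(3) = 3; b(4) = 19; b(5) = 15; b(6) = 11; b(7) = 15; b(8) = 19; b(9) = 15.
Since (b(8), b(9)) = (b(4), b(5)) = (19, 15) (two consecutive terms determine the rest), the sequence is eventually periodic: after a pre-period of length 3 it cycles with period 4.
For i ≥ 4, b(i) depends only on (i - 4) mod 4. (99 - 4) mod 4 = 3, so b(99) = b(7) = 15.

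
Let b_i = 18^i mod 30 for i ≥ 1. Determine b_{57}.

18

Computing terms: b_1 = 18, b_2 = 24, b_3 = 12, b_4 = 6, b_5 = 18.
The sequence repeats with period 4.
So b_{57} = b_{1 + ((57-1) mod 4)} = b_1 = 18.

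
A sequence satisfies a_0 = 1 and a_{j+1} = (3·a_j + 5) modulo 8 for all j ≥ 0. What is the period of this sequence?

4

a_0 = 1, a_1 = 0, a_2 = 5, a_3 = 4, a_4 = 1.
Since a_4 = a_0 = 1, the sequence is periodic with period 4.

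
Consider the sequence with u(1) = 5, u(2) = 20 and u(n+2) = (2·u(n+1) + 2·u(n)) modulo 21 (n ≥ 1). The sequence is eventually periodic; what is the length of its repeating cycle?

We have u(1) = 5, u(2) = 20, u(3) = 8, u(4) = 14, u(5) = 2, u(6) = 11, u(7) = 5, u(8) = 11, u(9) = 11, u(10) = 2, u(11) = 5, u(12) = 14, u(13) = 17, u(14) = 20, u(15) = 11, u(16) = 20, u(17) = 20, u(18) = 17, u(19) = 11, u(20) = 14, u(21) = 8, u(22) = 2, u(23) = 20, u(24) = 2, u(25) = 2, u(26) = 8, u(27) = 20, u(28) = 14, u(29) = 5, u(30) = 17, u(31) = 2, u(32) = 17, u(33) = 17, u(34) = 5, u(35) = 2, u(36) = 14, u(37) = 11, u(38) = 8, u(39) = 17, u(40) = 8, u(41) = 8, u(42) = 11, u(43) = 17, u(44) = 14, u(45) = 20, u(46) = 5, u(47) = 8, u(48) = 5, u(49) = 5, u(50) = 20.
The sequence repeats with period 48.

48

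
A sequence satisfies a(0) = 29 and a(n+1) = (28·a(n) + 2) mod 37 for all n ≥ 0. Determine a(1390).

Listing terms: a(0) = 29; a(1) = 0; a(2) = 2; a(3) = 21; a(4) = 35; a(5) = 20; a(6) = 7; a(7) = 13; a(8) = 33; a(9) = 1; a(10) = 30; a(11) = 28; a(12) = 9; a(13) = 32; a(14) = 10; a(15) = 23; a(16) = 17; a(17) = 34; a(18) = 29.
The sequence repeats with period 18.
(1390 - 0) mod 18 = 4, so a(1390) = a(4) = 35.

35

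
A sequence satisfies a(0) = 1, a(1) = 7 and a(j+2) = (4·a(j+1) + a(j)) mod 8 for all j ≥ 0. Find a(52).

a(0) = 1, a(1) = 7, a(2) = 5, a(3) = 3, a(4) = 1, a(5) = 7.
Since (a(4), a(5)) = (a(0), a(1)) = (1, 7) (two consecutive terms determine the rest), the sequence is periodic with period 4.
So a(52) = a(0 + ((52-0) mod 4)) = a(0) = 1.

1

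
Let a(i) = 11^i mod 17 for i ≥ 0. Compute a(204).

13

We have a(0) = 1, a(1) = 11, a(2) = 2, a(3) = 5, a(4) = 4, a(5) = 10, a(6) = 8, a(7) = 3, a(8) = 16, a(9) = 6, a(10) = 15, a(11) = 12, a(12) = 13, a(13) = 7, a(14) = 9, a(15) = 14, a(16) = 1.
Since a(16) = a(0) = 1, the sequence is periodic with period 16.
(204 - 0) mod 16 = 12, so a(204) = a(12) = 13.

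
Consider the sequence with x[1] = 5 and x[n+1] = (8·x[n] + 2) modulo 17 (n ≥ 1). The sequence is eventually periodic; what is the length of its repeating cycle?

8

x[1] = 5,  x[2] = 8,  x[3] = 15,  x[4] = 3,  x[5] = 9,  x[6] = 6,  x[7] = 16,  x[8] = 11,  x[9] = 5.
Since x[9] = x[1] = 5, the sequence is periodic with period 8.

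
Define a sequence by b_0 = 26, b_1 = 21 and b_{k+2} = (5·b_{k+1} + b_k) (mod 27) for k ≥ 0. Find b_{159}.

26

Computing terms: b_0 = 26, b_1 = 21, b_2 = 23, b_3 = 1, b_4 = 1, b_5 = 6, b_6 = 4, b_7 = 26, b_8 = 26, b_9 = 21.
The sequence repeats with period 8.
(159 - 0) mod 8 = 7, so b_{159} = b_7 = 26.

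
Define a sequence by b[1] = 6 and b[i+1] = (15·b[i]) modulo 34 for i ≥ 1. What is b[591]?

Listing terms: b[1] = 6; b[2] = 22; b[3] = 24; b[4] = 20; b[5] = 28; b[6] = 12; b[7] = 10; b[8] = 14; b[9] = 6.
Since b[9] = b[1] = 6, the sequence is periodic with period 8.
So b[591] = b[1 + ((591-1) mod 8)] = b[7] = 10.

10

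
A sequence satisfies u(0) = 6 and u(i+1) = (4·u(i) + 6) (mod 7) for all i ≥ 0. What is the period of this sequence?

3

Computing terms: u(0) = 6,  u(1) = 2,  u(2) = 0,  u(3) = 6.
Since u(3) = u(0) = 6, the sequence is periodic with period 3.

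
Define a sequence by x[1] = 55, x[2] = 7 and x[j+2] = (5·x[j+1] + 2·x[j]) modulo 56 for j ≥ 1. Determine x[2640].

27

Computing terms: x[1] = 55, x[2] = 7, x[3] = 33, x[4] = 11, x[5] = 9, x[6] = 11, x[7] = 17, x[8] = 51, x[9] = 9, x[10] = 35, x[11] = 25, x[12] = 27, x[13] = 17, x[14] = 27, x[15] = 1, x[16] = 3, x[17] = 17, x[18] = 35, x[19] = 41, x[20] = 51, x[21] = 1, x[22] = 51, x[23] = 33, x[24] = 43, x[25] = 1, x[26] = 35, x[27] = 9, x[28] = 3, x[29] = 33, x[30] = 3, x[31] = 25, x[32] = 19, x[33] = 33, x[34] = 35, x[35] = 17, x[36] = 43, x[37] = 25, x[38] = 43, x[39] = 41, x[40] = 11, x[41] = 25, x[42] = 35, x[43] = 1, x[44] = 19, x[45] = 41, x[46] = 19, x[47] = 9, x[48] = 27, x[49] = 41, x[50] = 35, x[51] = 33, x[52] = 11.
Since (x[51], x[52]) = (x[3], x[4]) = (33, 11) (two consecutive terms determine the rest), the sequence is eventually periodic: after a pre-period of length 2 it cycles with period 48.
For j ≥ 3, x[j] depends only on (j - 3) mod 48. (2640 - 3) mod 48 = 45, so x[2640] = x[48] = 27.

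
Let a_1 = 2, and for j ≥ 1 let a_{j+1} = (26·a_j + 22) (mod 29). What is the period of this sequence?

28

Listing terms: a_1 = 2,  a_2 = 16,  a_3 = 3,  a_4 = 13,  a_5 = 12,  a_6 = 15,  a_7 = 6,  a_8 = 4,  a_9 = 10,  a_{10} = 21,  a_{11} = 17,  a_{12} = 0,  a_{13} = 22,  a_{14} = 14,  a_{15} = 9,  a_{16} = 24,  a_{17} = 8,  a_{18} = 27,  a_{19} = 28,  a_{20} = 25,  a_{21} = 5,  a_{22} = 7,  a_{23} = 1,  a_{24} = 19,  a_{25} = 23,  a_{26} = 11,  a_{27} = 18,  a_{28} = 26,  a_{29} = 2.
Since a_{29} = a_1 = 2, the sequence is periodic with period 28.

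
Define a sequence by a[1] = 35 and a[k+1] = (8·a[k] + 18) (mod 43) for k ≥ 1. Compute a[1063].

We have a[1] = 35; a[2] = 40; a[3] = 37; a[4] = 13; a[5] = 36; a[6] = 5; a[7] = 15; a[8] = 9; a[9] = 4; a[10] = 7; a[11] = 31; a[12] = 8; a[13] = 39; a[14] = 29; a[15] = 35.
Since a[15] = a[1] = 35, the sequence is periodic with period 14.
(1063 - 1) mod 14 = 12, so a[1063] = a[13] = 39.

39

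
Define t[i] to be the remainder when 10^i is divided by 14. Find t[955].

We have t[1] = 10, t[2] = 2, t[3] = 6, t[4] = 4, t[5] = 12, t[6] = 8, t[7] = 10.
The sequence repeats with period 6.
So t[955] = t[1 + ((955-1) mod 6)] = t[1] = 10.

10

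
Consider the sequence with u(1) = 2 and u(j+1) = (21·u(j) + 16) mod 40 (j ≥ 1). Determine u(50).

26

We have u(1) = 2,  u(2) = 18,  u(3) = 34,  u(4) = 10,  u(5) = 26,  u(6) = 2.
The sequence repeats with period 5.
So u(50) = u(1 + ((50-1) mod 5)) = u(5) = 26.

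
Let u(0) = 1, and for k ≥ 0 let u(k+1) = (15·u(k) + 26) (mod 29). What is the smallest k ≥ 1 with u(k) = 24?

12

We have u(0) = 1,  u(1) = 12,  u(2) = 3,  u(3) = 13,  u(4) = 18,  u(5) = 6,  u(6) = 0,  u(7) = 26,  u(8) = 10,  u(9) = 2,  u(10) = 27,  u(11) = 25,  u(12) = 24,  u(13) = 9,  u(14) = 16,  u(15) = 5,  u(16) = 14,  u(17) = 4,  u(18) = 28,  u(19) = 11,  u(20) = 17,  u(21) = 20,  u(22) = 7,  u(23) = 15,  u(24) = 19,  u(25) = 21,  u(26) = 22,  u(27) = 8,  u(28) = 1.
Since u(28) = u(0) = 1, the sequence is periodic with period 28.
The value 24 first appears (with k ≥ 1) at u(12).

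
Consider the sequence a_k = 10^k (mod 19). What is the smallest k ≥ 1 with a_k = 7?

a_0 = 1; a_1 = 10; a_2 = 5; a_3 = 12; a_4 = 6; a_5 = 3; a_6 = 11; a_7 = 15; a_8 = 17; a_9 = 18; a_{10} = 9; a_{11} = 14; a_{12} = 7; a_{13} = 13; a_{14} = 16; a_{15} = 8; a_{16} = 4; a_{17} = 2; a_{18} = 1.
The sequence repeats with period 18.
The value 7 first appears (with k ≥ 1) at a_{12}.

12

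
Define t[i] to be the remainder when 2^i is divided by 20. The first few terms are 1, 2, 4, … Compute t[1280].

We have t[0] = 1; t[1] = 2; t[2] = 4; t[3] = 8; t[4] = 16; t[5] = 12; t[6] = 4.
Since t[6] = t[2] = 4, the sequence is eventually periodic: after a pre-period of length 2 it cycles with period 4.
For i ≥ 2, t[i] depends only on (i - 2) mod 4. (1280 - 2) mod 4 = 2, so t[1280] = t[4] = 16.

16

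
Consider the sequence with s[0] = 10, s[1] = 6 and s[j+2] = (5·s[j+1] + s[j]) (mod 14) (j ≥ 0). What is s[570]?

We have s[0] = 10; s[1] = 6; s[2] = 12; s[3] = 10; s[4] = 6.
The sequence repeats with period 3.
So s[570] = s[0 + ((570-0) mod 3)] = s[0] = 10.

10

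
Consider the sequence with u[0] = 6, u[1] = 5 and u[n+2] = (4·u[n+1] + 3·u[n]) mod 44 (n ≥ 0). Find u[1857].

u[0] = 6,  u[1] = 5,  u[2] = 38,  u[3] = 35,  u[4] = 34,  u[5] = 21,  u[6] = 10,  u[7] = 15,  u[8] = 2,  u[9] = 9,  u[10] = 42,  u[11] = 19,  u[12] = 26,  u[13] = 29,  u[14] = 18,  u[15] = 27,  u[16] = 30,  u[17] = 25,  u[18] = 14,  u[19] = 43,  u[20] = 38,  u[21] = 17,  u[22] = 6,  u[23] = 31,  u[24] = 10,  u[25] = 1,  u[26] = 34,  u[27] = 7,  u[28] = 42,  u[29] = 13,  u[30] = 2,  u[31] = 3,  u[32] = 18,  u[33] = 37,  u[34] = 26,  u[35] = 39,  u[36] = 14,  u[37] = 41,  u[38] = 30,  u[39] = 23,  u[40] = 6,  u[41] = 5.
Since (u[40], u[41]) = (u[0], u[1]) = (6, 5) (two consecutive terms determine the rest), the sequence is periodic with period 40.
(1857 - 0) mod 40 = 17, so u[1857] = u[17] = 25.

25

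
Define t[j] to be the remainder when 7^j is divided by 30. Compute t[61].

We have t[1] = 7,  t[2] = 19,  t[3] = 13,  t[4] = 1,  t[5] = 7.
Since t[5] = t[1] = 7, the sequence is periodic with period 4.
(61 - 1) mod 4 = 0, so t[61] = t[1] = 7.

7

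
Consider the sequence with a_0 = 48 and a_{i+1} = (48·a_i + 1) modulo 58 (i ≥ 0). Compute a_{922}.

We have a_0 = 48, a_1 = 43, a_2 = 35, a_3 = 57, a_4 = 11, a_5 = 7, a_6 = 47, a_7 = 53, a_8 = 51, a_9 = 13, a_{10} = 45, a_{11} = 15, a_{12} = 25, a_{13} = 41, a_{14} = 55, a_{15} = 31, a_{16} = 39, a_{17} = 17, a_{18} = 5, a_{19} = 9, a_{20} = 27, a_{21} = 21, a_{22} = 23, a_{23} = 3, a_{24} = 29, a_{25} = 1, a_{26} = 49, a_{27} = 33, a_{28} = 19, a_{29} = 43.
Since a_{29} = a_1 = 43, the sequence is eventually periodic: after a pre-period of length 1 it cycles with period 28.
For i ≥ 1, a_i depends only on (i - 1) mod 28. (922 - 1) mod 28 = 25, so a_{922} = a_{26} = 49.

49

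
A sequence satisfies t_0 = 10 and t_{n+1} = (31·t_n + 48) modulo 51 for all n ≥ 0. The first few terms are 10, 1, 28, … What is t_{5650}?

t_0 = 10,  t_1 = 1,  t_2 = 28,  t_3 = 49,  t_4 = 37,  t_5 = 22,  t_6 = 16,  t_7 = 34,  t_8 = 31,  t_9 = 40,  t_{10} = 13,  t_{11} = 43,  t_{12} = 4,  t_{13} = 19,  t_{14} = 25,  t_{15} = 7,  t_{16} = 10.
The sequence repeats with period 16.
So t_{5650} = t_{0 + ((5650-0) mod 16)} = t_2 = 28.

28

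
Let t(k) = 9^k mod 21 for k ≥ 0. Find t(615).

We have t(0) = 1; t(1) = 9; t(2) = 18; t(3) = 15; t(4) = 9.
Since t(4) = t(1) = 9, the sequence is eventually periodic: after a pre-period of length 1 it cycles with period 3.
For k ≥ 1, t(k) depends only on (k - 1) mod 3. (615 - 1) mod 3 = 2, so t(615) = t(3) = 15.

15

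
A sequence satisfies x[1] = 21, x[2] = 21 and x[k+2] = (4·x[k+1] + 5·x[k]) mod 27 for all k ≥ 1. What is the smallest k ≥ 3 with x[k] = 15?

5

We have x[1] = 21; x[2] = 21; x[3] = 0; x[4] = 24; x[5] = 15; x[6] = 18; x[7] = 12; x[8] = 3; x[9] = 18; x[10] = 6; x[11] = 6; x[12] = 0; x[13] = 3; x[14] = 12; x[15] = 9; x[16] = 15; x[17] = 24; x[18] = 9; x[19] = 21; x[20] = 21.
The sequence repeats with period 18.
The value 15 first appears (with k ≥ 3) at x[5].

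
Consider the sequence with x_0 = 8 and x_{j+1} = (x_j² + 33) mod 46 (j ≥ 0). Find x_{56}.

Computing terms: x_0 = 8; x_1 = 5; x_2 = 12; x_3 = 39; x_4 = 36; x_5 = 41; x_6 = 12.
Since x_6 = x_2 = 12, the sequence is eventually periodic: after a pre-period of length 2 it cycles with period 4.
For j ≥ 2, x_j depends only on (j - 2) mod 4. (56 - 2) mod 4 = 2, so x_{56} = x_4 = 36.

36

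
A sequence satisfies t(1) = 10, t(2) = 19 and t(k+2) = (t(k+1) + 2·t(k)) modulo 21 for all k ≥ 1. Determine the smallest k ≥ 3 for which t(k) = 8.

t(1) = 10,  t(2) = 19,  t(3) = 18,  t(4) = 14,  t(5) = 8,  t(6) = 15,  t(7) = 10,  t(8) = 19.
Since (t(7), t(8)) = (t(1), t(2)) = (10, 19) (two consecutive terms determine the rest), the sequence is periodic with period 6.
The value 8 first appears (with k ≥ 3) at t(5).

5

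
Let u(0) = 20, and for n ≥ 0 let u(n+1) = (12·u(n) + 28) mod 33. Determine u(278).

Listing terms: u(0) = 20,  u(1) = 4,  u(2) = 10,  u(3) = 16,  u(4) = 22,  u(5) = 28,  u(6) = 1,  u(7) = 7,  u(8) = 13,  u(9) = 19,  u(10) = 25,  u(11) = 31,  u(12) = 4.
Since u(12) = u(1) = 4, the sequence is eventually periodic: after a pre-period of length 1 it cycles with period 11.
For n ≥ 1, u(n) depends only on (n - 1) mod 11. (278 - 1) mod 11 = 2, so u(278) = u(3) = 16.

16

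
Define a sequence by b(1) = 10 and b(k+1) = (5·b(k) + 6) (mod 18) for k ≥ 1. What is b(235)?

We have b(1) = 10; b(2) = 2; b(3) = 16; b(4) = 14; b(5) = 4; b(6) = 8; b(7) = 10.
Since b(7) = b(1) = 10, the sequence is periodic with period 6.
So b(235) = b(1 + ((235-1) mod 6)) = b(1) = 10.

10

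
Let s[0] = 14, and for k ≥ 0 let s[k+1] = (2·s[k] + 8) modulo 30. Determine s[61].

We have s[0] = 14,  s[1] = 6,  s[2] = 20,  s[3] = 18,  s[4] = 14.
The sequence repeats with period 4.
(61 - 0) mod 4 = 1, so s[61] = s[1] = 6.

6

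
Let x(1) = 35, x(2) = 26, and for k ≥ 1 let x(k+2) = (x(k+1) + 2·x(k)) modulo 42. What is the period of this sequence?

Listing terms: x(1) = 35; x(2) = 26; x(3) = 12; x(4) = 22; x(5) = 4; x(6) = 6; x(7) = 14; x(8) = 26; x(9) = 12.
Since (x(8), x(9)) = (x(2), x(3)) = (26, 12) (two consecutive terms determine the rest), the sequence is eventually periodic: after a pre-period of length 1 it cycles with period 6.

6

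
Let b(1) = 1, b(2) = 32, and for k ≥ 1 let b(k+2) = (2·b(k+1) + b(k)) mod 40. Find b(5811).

25

Listing terms: b(1) = 1; b(2) = 32; b(3) = 25; b(4) = 2; b(5) = 29; b(6) = 20; b(7) = 29; b(8) = 38; b(9) = 25; b(10) = 8; b(11) = 1; b(12) = 10; b(13) = 21; b(14) = 12; b(15) = 5; b(16) = 22; b(17) = 9; b(18) = 0; b(19) = 9; b(20) = 18; b(21) = 5; b(22) = 28; b(23) = 21; b(24) = 30; b(25) = 1; b(26) = 32.
Since (b(25), b(26)) = (b(1), b(2)) = (1, 32) (two consecutive terms determine the rest), the sequence is periodic with period 24.
(5811 - 1) mod 24 = 2, so b(5811) = b(3) = 25.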